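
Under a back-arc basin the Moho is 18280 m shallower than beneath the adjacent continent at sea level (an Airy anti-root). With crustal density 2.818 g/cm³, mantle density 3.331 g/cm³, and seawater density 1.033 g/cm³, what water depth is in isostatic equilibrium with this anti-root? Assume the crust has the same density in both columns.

Replacing a thickness d of crust by seawater at the top must be balanced by replacing crust with mantle at the base: d (ρ_c − ρ_w) = a (ρ_m − ρ_c).
d = a (ρ_m − ρ_c)/(ρ_c − ρ_w) = 18280 m × 0.513/1.785 = 5250 m.

5250 m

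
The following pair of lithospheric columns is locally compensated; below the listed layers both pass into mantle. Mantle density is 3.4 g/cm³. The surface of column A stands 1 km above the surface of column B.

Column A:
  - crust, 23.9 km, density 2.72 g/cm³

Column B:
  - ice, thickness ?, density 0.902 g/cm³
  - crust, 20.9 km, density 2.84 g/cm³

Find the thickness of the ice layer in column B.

Take the compensation level at the base of the deeper column (depth z_c below the surface of column A) and equate Σ ρ_i t_i down to z_c; mantle fills any gap and the z_c terms cancel.
Column A: 23.9×2.72 + (z_c − 23.9)×3.4
Column B: 1×0 + x×0.902 + 20.9×2.84 + (z_c − 1 − 20.9 − x)×3.4
The z_c×3.4 term appears on both sides and cancels. Collect the known terms of each column as K = Σ(ρt)_known − 3.4 × (depth of known layers): K_A = 65.008 − 3.4×23.9 = −16.252; K_B = 59.356 − 3.4×(1 + 20.9) = −15.104.
Balance: K_A = K_B − x×(3.4 − 0.902), so x = (K_B − K_A)/(3.4 − 0.902) = 1.148/2.498 = 0.46 km.

0.46 km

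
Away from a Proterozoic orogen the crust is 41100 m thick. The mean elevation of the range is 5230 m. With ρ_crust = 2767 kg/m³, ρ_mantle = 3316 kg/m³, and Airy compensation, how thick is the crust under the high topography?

Root depth r = h ρ_c / (ρ_m − ρ_c) = 5230 m × 2767 / 549 = 26360 m.
Total thickness = T + h + r = 41100 m + 5230 m + 26360 m = 72700 m.

72700 m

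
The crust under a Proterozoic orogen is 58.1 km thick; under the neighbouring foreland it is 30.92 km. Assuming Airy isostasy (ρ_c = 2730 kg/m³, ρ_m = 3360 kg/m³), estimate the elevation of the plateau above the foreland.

5.1 km

Excess crust Δ = 58.1 km − 30.92 km = 27.18 km, split between elevation h and root r with h + r = Δ.
Airy balance ρ_c h = (ρ_m − ρ_c) r gives r = h ρ_c/(ρ_m − ρ_c), so h (1 + ρ_c/(ρ_m − ρ_c)) = Δ, i.e. h = Δ (ρ_m − ρ_c)/ρ_m.
h = 27.18 km × 630/3360 = 5.1 km.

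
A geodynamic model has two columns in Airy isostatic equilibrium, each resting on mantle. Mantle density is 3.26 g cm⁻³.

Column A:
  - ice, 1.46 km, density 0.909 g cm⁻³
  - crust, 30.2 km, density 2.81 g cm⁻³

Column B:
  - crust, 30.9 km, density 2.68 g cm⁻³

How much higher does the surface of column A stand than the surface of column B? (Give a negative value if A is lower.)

−0.276 km

For any compensation level in the mantle, the mantle terms cancel and isostasy reduces to e = (Σt_A − Σt_B) − (Σ(ρt)_A − Σ(ρt)_B) / ρ_m.
Σt_A = 31.66 km; Σt_B = 30.9 km; Σ(ρt)_A = 86.18914; Σ(ρt)_B = 82.812 (in km·g cm⁻³).
e = (31.66 − 30.9) − (86.18914 − 82.812) / 3.26 = −0.276 km.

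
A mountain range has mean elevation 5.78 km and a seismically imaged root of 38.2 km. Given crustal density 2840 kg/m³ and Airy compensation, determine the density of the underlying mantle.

3270 kg/m³

Airy balance: ρ_c h = (ρ_m − ρ_c) r → ρ_m = ρ_c (1 + h/r).
ρ_m = 2840 × (1 + 5.78 km/38.2 km) = 3270 kg/m³.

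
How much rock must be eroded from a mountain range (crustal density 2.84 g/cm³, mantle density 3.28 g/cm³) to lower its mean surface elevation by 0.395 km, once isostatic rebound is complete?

Net drop Δ = e − u = e − e ρ_c/ρ_m = e (ρ_m − ρ_c)/ρ_m.
e = Δ ρ_m/(ρ_m − ρ_c) = 0.395 km × 3.28/0.44 = 2.94 km.

2.94 km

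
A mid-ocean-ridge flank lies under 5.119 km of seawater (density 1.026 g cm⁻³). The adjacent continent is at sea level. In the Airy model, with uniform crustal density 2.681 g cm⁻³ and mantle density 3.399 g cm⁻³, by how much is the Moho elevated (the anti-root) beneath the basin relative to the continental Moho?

11.8 km

In Airy isostatic equilibrium: replacing crust with seawater at the top is compensated by replacing crust with mantle at the base: d (ρ_c − ρ_w) = a (ρ_m − ρ_c).
a = d (ρ_c − ρ_w)/(ρ_m − ρ_c) = 5.119 km × 1.655/0.718 = 11.8 km.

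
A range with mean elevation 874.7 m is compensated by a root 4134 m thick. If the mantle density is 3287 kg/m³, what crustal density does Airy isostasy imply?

2710 kg/m³

ρ_c h = (ρ_m − ρ_c) r → ρ_c (h + r) = ρ_m r → ρ_c = ρ_m r / (h + r).
ρ_c = 3287 × 4134 m / (874.7 m + 4134 m) = 2710 kg/m³.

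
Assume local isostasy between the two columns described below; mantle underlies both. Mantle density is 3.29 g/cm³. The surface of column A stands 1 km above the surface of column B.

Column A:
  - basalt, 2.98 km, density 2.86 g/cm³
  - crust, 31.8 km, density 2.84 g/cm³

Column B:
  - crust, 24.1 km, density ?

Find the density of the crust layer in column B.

2.78 g/cm³

Take the compensation level at the base of the deeper column (depth z_c below the surface of column A) and equate Σ ρ_i t_i down to z_c; mantle fills any gap and the z_c terms cancel.
Column A: 2.98×2.86 + 31.8×2.84 + (z_c − 34.78)×3.29
Column B: 1×0 + 24.1×ρ + (z_c − 1 − 24.1)×3.29
The z_c×3.29 term appears on both sides and cancels. Collect the known terms of each column as K = Σ(ρt)_known − 3.29 × (depth of known layers): K_A = 98.8348 − 3.29×34.78 = −15.5914; K_B = 0 − 3.29×(1 + 24.1) = −82.579.
Balance: K_A = K_B + 24.1×ρ, so ρ = (K_A − K_B)/24.1 = 66.9876/24.1 = 2.78 g/cm³.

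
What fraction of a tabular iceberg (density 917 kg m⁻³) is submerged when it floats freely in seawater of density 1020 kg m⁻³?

Submerged fraction = ρ_obj/ρ_fluid = 917/1020 = 89.9%.

89.9%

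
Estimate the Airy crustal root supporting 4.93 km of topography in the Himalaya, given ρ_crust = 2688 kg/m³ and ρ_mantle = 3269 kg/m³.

22.8 km

In Airy isostatic equilibrium: the weight of the topography is balanced by the buoyancy of the root, ρ_c h = (ρ_m − ρ_c) r.
r = h · ρ_c / (ρ_m − ρ_c) = 4.93 km × 2688 / (3269 − 2688) = 22.8 km.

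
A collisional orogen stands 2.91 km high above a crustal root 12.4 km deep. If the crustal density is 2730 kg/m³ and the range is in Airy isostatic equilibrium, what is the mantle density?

Airy balance: ρ_c h = (ρ_m − ρ_c) r → ρ_m = ρ_c (1 + h/r).
ρ_m = 2730 × (1 + 2.91 km/12.4 km) = 3370 kg/m³.

3370 kg/m³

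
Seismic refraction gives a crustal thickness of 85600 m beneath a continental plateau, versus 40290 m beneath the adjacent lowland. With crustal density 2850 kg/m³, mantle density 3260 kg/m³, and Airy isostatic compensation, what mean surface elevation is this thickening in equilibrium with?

5700 m

Excess crust Δ = 85600 m − 40290 m = 45310 m, split between elevation h and root r with h + r = Δ.
Airy balance ρ_c h = (ρ_m − ρ_c) r gives r = h ρ_c/(ρ_m − ρ_c), so h (1 + ρ_c/(ρ_m − ρ_c)) = Δ, i.e. h = Δ (ρ_m − ρ_c)/ρ_m.
h = 45310 m × 410/3260 = 5700 m.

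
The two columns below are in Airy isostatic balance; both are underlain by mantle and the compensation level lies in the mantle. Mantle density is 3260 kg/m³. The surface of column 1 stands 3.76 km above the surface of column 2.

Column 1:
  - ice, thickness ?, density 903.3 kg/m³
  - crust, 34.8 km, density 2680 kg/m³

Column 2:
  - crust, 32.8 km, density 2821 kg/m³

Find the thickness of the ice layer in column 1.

Take the compensation level at the base of the deeper column (depth z_c below the surface of column 1) and equate Σ ρ_i t_i down to z_c; mantle fills any gap and the z_c terms cancel.
Column 1: x×903.3 + 34.8×2680 + (z_c − 34.8 − x)×3260
Column 2: 3.76×0 + 32.8×2821 + (z_c − 3.76 − 32.8)×3260
The z_c×3260 term appears on both sides and cancels. Collect the known terms of each column as K = Σ(ρt)_known − 3260 × (depth of known layers): K_1 = 93264 − 3260×34.8 = −20184; K_2 = 92528.8 − 3260×(3.76 + 32.8) = −26656.8.
Balance: K_1 − x×(3260 − 903.3) = K_2, so x = (K_1 − K_2)/(3260 − 903.3) = 6472.8/2356.7 = 2.75 km.

2.75 km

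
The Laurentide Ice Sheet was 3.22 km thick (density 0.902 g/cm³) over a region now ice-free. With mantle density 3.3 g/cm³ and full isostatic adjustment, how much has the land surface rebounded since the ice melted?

Removing the load lets mantle flow back in; uplift u satisfies ρ_ice t = ρ_m u.
u = t ρ_ice/ρ_m = 3.22 km × 0.902/3.3 = 0.88 km.

0.88 km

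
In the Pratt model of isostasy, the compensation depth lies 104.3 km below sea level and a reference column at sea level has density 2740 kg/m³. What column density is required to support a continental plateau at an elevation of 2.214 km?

Pratt balance: ρ_ref D = ρ (D + h).
ρ = ρ_ref D/(D + h) = 2740 × 104.3 km/(104.3 km + 2.214 km) = 2680 kg/m³.

2680 kg/m³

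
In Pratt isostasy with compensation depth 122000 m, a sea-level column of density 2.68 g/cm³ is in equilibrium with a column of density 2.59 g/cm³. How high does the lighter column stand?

4240 m

ρ_ref D = ρ (D + h) → h = D (ρ_ref − ρ)/ρ.
h = 122000 m × (2.68 − 2.59)/2.59 = 4240 m.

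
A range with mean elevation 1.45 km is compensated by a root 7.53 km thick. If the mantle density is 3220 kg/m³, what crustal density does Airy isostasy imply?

ρ_c h = (ρ_m − ρ_c) r → ρ_c (h + r) = ρ_m r → ρ_c = ρ_m r / (h + r).
ρ_c = 3220 × 7.53 km / (1.45 km + 7.53 km) = 2700 kg/m³.

2700 kg/m³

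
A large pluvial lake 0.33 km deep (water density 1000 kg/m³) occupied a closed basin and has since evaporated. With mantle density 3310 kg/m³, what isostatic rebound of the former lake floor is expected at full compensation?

u = d ρ_w/ρ_m = 0.33 km × 1000/3310 = 0.0997 km.

0.0997 km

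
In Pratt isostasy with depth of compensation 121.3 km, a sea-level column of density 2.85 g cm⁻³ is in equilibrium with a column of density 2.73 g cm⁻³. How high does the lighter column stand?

ρ_ref D = ρ (D + h) → h = D (ρ_ref − ρ)/ρ.
h = 121.3 km × (2.85 − 2.73)/2.73 = 5.33 km.

5.33 km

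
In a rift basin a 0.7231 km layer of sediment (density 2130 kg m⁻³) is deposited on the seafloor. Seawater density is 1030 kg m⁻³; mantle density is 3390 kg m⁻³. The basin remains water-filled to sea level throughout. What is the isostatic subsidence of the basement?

Submarine loading: the sediment displaces seawater, and the subsidence is in turn flooded, so s (ρ_m − ρ_w) = t (ρ_sed − ρ_w).
s = 0.7231 km × (2130 − 1030) / (3390 − 1030) = 0.337 km.

0.337 km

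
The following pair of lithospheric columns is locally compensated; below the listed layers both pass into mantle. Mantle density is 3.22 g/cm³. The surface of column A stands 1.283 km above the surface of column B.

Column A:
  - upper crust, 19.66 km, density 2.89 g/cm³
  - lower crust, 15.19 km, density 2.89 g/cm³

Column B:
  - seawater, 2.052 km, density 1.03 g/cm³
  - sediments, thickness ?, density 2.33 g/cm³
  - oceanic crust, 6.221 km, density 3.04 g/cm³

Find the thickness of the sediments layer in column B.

Take the compensation level at the base of the deeper column (depth z_c below the surface of column A) and equate Σ ρ_i t_i down to z_c; mantle fills any gap and the z_c terms cancel.
Column A: 19.66×2.89 + 15.19×2.89 + (z_c − 34.85)×3.22
Column B: 1.283×0 + 2.052×1.03 + x×2.33 + 6.221×3.04 + (z_c − 1.283 − 8.273 − x)×3.22
The z_c×3.22 term appears on both sides and cancels. Collect the known terms of each column as K = Σ(ρt)_known − 3.22 × (depth of known layers): K_A = 100.7165 − 3.22×34.85 = −11.5005; K_B = 21.0254 − 3.22×(1.283 + 8.273) = −9.74492.
Balance: K_A = K_B − x×(3.22 − 2.33), so x = (K_B − K_A)/(3.22 − 2.33) = 1.75558/0.89 = 1.97 km.

1.97 km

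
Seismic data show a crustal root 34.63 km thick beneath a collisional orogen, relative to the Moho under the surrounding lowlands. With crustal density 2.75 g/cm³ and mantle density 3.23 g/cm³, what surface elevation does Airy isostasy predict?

6.04 km

Isostatic balance requires: ρ_c h = (ρ_m − ρ_c) r.
h = r (ρ_m − ρ_c) / ρ_c = 34.63 km × (3.23 − 2.75) / 2.75 = 6.04 km.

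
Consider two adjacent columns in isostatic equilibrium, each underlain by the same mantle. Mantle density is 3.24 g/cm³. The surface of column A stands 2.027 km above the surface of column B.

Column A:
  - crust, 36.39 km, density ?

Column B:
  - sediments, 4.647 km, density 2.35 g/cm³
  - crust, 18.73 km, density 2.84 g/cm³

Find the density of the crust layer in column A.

Take the compensation level at the base of the deeper column (depth z_c below the surface of column A) and equate Σ ρ_i t_i down to z_c; mantle fills any gap and the z_c terms cancel.
Column A: 36.39×ρ + (z_c − 36.39)×3.24
Column B: 2.027×0 + 4.647×2.35 + 18.73×2.84 + (z_c − 2.027 − 23.377)×3.24
The z_c×3.24 term appears on both sides and cancels. Collect the known terms of each column as K = Σ(ρt)_known − 3.24 × (depth of known layers): K_A = 0 − 3.24×36.39 = −117.9036; K_B = 64.11365 − 3.24×(2.027 + 23.377) = −18.19531.
Balance: K_A + 36.39×ρ = K_B, so ρ = (K_B − K_A)/36.39 = 99.7083/36.39 = 2.74 g/cm³.

2.74 g/cm³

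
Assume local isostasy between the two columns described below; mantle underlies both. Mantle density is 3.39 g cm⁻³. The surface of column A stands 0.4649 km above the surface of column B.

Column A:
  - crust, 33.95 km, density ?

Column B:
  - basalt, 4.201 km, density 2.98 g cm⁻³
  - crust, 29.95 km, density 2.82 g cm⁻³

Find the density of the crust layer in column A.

Take the compensation level at the base of the deeper column (depth z_c below the surface of column A) and equate Σ ρ_i t_i down to z_c; mantle fills any gap and the z_c terms cancel.
Column A: 33.95×ρ + (z_c − 33.95)×3.39
Column B: 0.4649×0 + 4.201×2.98 + 29.95×2.82 + (z_c − 0.4649 − 34.151)×3.39
The z_c×3.39 term appears on both sides and cancels. Collect the known terms of each column as K = Σ(ρt)_known − 3.39 × (depth of known layers): K_A = 0 − 3.39×33.95 = −115.0905; K_B = 96.97798 − 3.39×(0.4649 + 34.151) = −20.369921.
Balance: K_A + 33.95×ρ = K_B, so ρ = (K_B − K_A)/33.95 = 94.7206/33.95 = 2.79 g cm⁻³.

2.79 g cm⁻³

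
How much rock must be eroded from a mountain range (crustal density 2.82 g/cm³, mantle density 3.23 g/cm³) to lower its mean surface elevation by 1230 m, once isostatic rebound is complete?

Net drop Δ = e − u = e − e ρ_c/ρ_m = e (ρ_m − ρ_c)/ρ_m.
e = Δ ρ_m/(ρ_m − ρ_c) = 1230 m × 3.23/0.41 = 9690 m.

9690 m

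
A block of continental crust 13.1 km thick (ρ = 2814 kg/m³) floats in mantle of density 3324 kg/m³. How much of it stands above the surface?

Floating equilibrium: submerged depth d = t ρ_obj/ρ_fluid = 13.1 km × 2814/3324 = 11.09 km.
Freeboard = t − d = 13.1 km − 11.09 km = 2.01 km.

2.01 km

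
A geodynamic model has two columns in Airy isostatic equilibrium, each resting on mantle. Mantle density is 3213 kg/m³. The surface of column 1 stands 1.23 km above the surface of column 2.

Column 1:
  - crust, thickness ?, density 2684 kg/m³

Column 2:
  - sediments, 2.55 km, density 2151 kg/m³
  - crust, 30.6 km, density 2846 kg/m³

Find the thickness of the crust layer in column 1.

Take the compensation level at the base of the deeper column (depth z_c below the surface of column 1) and equate Σ ρ_i t_i down to z_c; mantle fills any gap and the z_c terms cancel.
Column 1: x×2684 + (z_c − 0 − x)×3213
Column 2: 1.23×0 + 2.55×2151 + 30.6×2846 + (z_c − 1.23 − 33.15)×3213
The z_c×3213 term appears on both sides and cancels. Collect the known terms of each column as K = Σ(ρt)_known − 3213 × (depth of known layers): K_1 = 0 − 3213×0 = 0; K_2 = 92572.65 − 3213×(1.23 + 33.15) = −17890.29.
Balance: K_1 − x×(3213 − 2684) = K_2, so x = (K_1 − K_2)/(3213 − 2684) = 17890.3/529 = 33.8 km.

33.8 km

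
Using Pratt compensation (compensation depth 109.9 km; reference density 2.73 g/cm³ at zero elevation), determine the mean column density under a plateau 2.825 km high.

2.66 g/cm³

Pratt balance: ρ_ref D = ρ (D + h).
ρ = ρ_ref D/(D + h) = 2.73 × 109.9 km/(109.9 km + 2.825 km) = 2.66 g/cm³.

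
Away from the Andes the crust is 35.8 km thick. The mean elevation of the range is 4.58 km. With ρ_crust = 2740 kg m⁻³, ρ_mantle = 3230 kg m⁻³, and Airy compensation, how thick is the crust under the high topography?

Root depth r = h ρ_c / (ρ_m − ρ_c) = 4.58 km × 2740 / 490 = 25.61 km.
Total thickness = T + h + r = 35.8 km + 4.58 km + 25.61 km = 66 km.

66 km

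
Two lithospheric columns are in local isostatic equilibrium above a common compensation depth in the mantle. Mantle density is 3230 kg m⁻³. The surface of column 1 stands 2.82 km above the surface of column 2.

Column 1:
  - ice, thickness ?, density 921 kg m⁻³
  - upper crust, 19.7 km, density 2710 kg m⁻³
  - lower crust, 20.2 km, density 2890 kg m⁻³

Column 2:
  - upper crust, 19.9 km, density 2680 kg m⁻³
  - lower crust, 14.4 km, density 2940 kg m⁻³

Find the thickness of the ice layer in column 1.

3.08 km

Take the compensation level at the base of the deeper column (depth z_c below the surface of column 1) and equate Σ ρ_i t_i down to z_c; mantle fills any gap and the z_c terms cancel.
Column 1: x×921 + 19.7×2710 + 20.2×2890 + (z_c − 39.9 − x)×3230
Column 2: 2.82×0 + 19.9×2680 + 14.4×2940 + (z_c − 2.82 − 34.3)×3230
The z_c×3230 term appears on both sides and cancels. Collect the known terms of each column as K = Σ(ρt)_known − 3230 × (depth of known layers): K_1 = 111765 − 3230×39.9 = −17112; K_2 = 95668 − 3230×(2.82 + 34.3) = −24229.6.
Balance: K_1 − x×(3230 − 921) = K_2, so x = (K_1 − K_2)/(3230 − 921) = 7117.6/2309 = 3.08 km.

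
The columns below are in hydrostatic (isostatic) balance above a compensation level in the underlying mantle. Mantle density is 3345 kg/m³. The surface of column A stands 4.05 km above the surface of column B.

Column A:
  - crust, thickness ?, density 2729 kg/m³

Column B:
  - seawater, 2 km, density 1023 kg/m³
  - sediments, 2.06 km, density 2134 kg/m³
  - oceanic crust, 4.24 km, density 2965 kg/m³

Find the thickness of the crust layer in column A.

36.2 km

Take the compensation level at the base of the deeper column (depth z_c below the surface of column A) and equate Σ ρ_i t_i down to z_c; mantle fills any gap and the z_c terms cancel.
Column A: x×2729 + (z_c − 0 − x)×3345
Column B: 4.05×0 + 2×1023 + 2.06×2134 + 4.24×2965 + (z_c − 4.05 − 8.3)×3345
The z_c×3345 term appears on both sides and cancels. Collect the known terms of each column as K = Σ(ρt)_known − 3345 × (depth of known layers): K_A = 0 − 3345×0 = 0; K_B = 19013.64 − 3345×(4.05 + 8.3) = −22297.11.
Balance: K_A − x×(3345 − 2729) = K_B, so x = (K_A − K_B)/(3345 − 2729) = 22297.1/616 = 36.2 km.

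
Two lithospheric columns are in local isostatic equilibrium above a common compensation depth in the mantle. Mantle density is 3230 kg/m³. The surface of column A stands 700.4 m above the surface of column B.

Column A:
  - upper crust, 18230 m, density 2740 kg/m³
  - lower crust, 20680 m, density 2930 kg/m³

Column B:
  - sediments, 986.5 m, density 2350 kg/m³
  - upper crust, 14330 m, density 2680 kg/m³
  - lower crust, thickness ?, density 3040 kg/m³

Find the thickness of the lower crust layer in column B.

Take the compensation level at the base of the deeper column (depth z_c below the surface of column A) and equate Σ ρ_i t_i down to z_c; mantle fills any gap and the z_c terms cancel.
Column A: 18230×2740 + 20680×2930 + (z_c − 38910)×3230
Column B: 700.4×0 + 986.5×2350 + 14330×2680 + x×3040 + (z_c − 700.4 − 15316.5 − x)×3230
The z_c×3230 term appears on both sides and cancels. Collect the known terms of each column as K = Σ(ρt)_known − 3230 × (depth of known layers): K_A = 110542600 − 3230×38910 = −15136700; K_B = 40722675 − 3230×(700.4 + 15316.5) = −11011912.
Balance: K_A = K_B − x×(3230 − 3040), so x = (K_B − K_A)/(3230 − 3040) = 4124790/190 = 21700 m.

21700 m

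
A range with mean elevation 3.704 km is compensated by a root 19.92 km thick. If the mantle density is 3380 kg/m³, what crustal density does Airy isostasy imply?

2850 kg/m³

ρ_c h = (ρ_m − ρ_c) r → ρ_c (h + r) = ρ_m r → ρ_c = ρ_m r / (h + r).
ρ_c = 3380 × 19.92 km / (3.704 km + 19.92 km) = 2850 kg/m³.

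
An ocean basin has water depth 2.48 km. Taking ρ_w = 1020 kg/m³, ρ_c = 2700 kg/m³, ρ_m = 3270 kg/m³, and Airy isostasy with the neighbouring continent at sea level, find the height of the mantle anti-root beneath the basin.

7.31 km

Balancing pressure at the compensation depth: replacing crust with seawater at the top is compensated by replacing crust with mantle at the base: d (ρ_c − ρ_w) = a (ρ_m − ρ_c).
a = d (ρ_c − ρ_w)/(ρ_m − ρ_c) = 2.48 km × 1680/570 = 7.31 km.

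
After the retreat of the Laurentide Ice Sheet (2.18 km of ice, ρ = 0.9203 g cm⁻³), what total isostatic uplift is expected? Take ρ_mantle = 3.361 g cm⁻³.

Removing the load lets mantle flow back in; uplift u satisfies ρ_ice t = ρ_m u.
u = t ρ_ice/ρ_m = 2.18 km × 0.9203/3.361 = 0.597 km.

0.597 km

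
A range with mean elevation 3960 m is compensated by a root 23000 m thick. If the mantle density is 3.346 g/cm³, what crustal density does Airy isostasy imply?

2.85 g/cm³

ρ_c h = (ρ_m − ρ_c) r → ρ_c (h + r) = ρ_m r → ρ_c = ρ_m r / (h + r).
ρ_c = 3.346 × 23000 m / (3960 m + 23000 m) = 2.85 g/cm³.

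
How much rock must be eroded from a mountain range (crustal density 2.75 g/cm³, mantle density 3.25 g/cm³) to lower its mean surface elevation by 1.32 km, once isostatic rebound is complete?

Net drop Δ = e − u = e − e ρ_c/ρ_m = e (ρ_m − ρ_c)/ρ_m.
e = Δ ρ_m/(ρ_m − ρ_c) = 1.32 km × 3.25/0.5 = 8.58 km.

8.58 km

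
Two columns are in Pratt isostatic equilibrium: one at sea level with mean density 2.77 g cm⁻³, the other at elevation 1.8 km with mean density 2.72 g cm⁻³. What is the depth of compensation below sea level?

97.9 km

ρ_ref D = ρ (D + h) → D (ρ_ref − ρ) = ρ h.
D = ρ h/(ρ_ref − ρ) = 2.72 × 1.8 km/(2.77 − 2.72) = 97.9 km.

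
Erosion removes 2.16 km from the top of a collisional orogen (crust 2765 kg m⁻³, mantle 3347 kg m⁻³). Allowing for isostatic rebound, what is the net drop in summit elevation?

0.376 km

Rebound u = e ρ_c/ρ_m = 2.16 km × 2765/3347 = 1.784 km.
Net surface drop = e − u = 2.16 km − 1.784 km = e (ρ_m − ρ_c)/ρ_m = 0.376 km.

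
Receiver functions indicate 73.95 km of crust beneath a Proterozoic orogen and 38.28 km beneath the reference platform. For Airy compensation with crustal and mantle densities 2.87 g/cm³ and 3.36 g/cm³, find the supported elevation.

5.2 km

Excess crust Δ = 73.95 km − 38.28 km = 35.67 km, split between elevation h and root r with h + r = Δ.
Airy balance ρ_c h = (ρ_m − ρ_c) r gives r = h ρ_c/(ρ_m − ρ_c), so h (1 + ρ_c/(ρ_m − ρ_c)) = Δ, i.e. h = Δ (ρ_m − ρ_c)/ρ_m.
h = 35.67 km × 0.49/3.36 = 5.2 km.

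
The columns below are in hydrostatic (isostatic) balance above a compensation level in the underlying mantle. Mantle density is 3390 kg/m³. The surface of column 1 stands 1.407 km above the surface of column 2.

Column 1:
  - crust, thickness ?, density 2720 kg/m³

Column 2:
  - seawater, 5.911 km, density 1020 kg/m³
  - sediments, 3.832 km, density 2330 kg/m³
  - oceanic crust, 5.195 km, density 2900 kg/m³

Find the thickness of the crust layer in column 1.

37.9 km

Take the compensation level at the base of the deeper column (depth z_c below the surface of column 1) and equate Σ ρ_i t_i down to z_c; mantle fills any gap and the z_c terms cancel.
Column 1: x×2720 + (z_c − 0 − x)×3390
Column 2: 1.407×0 + 5.911×1020 + 3.832×2330 + 5.195×2900 + (z_c − 1.407 − 14.938)×3390
The z_c×3390 term appears on both sides and cancels. Collect the known terms of each column as K = Σ(ρt)_known − 3390 × (depth of known layers): K_1 = 0 − 3390×0 = 0; K_2 = 30023.28 − 3390×(1.407 + 14.938) = −25386.27.
Balance: K_1 − x×(3390 − 2720) = K_2, so x = (K_1 − K_2)/(3390 − 2720) = 25386.3/670 = 37.9 km.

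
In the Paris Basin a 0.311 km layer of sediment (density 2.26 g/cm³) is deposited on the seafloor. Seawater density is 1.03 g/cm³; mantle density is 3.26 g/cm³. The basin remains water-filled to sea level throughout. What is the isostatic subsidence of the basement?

Submarine loading: the sediment displaces seawater, and the subsidence is in turn flooded, so s (ρ_m − ρ_w) = t (ρ_sed − ρ_w).
s = 0.311 km × (2.26 − 1.03) / (3.26 − 1.03) = 0.172 km.

0.172 km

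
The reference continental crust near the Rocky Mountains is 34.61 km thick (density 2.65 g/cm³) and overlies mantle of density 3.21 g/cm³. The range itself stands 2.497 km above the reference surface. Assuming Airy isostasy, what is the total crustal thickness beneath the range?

Root depth r = h ρ_c / (ρ_m − ρ_c) = 2.497 km × 2.65 / 0.56 = 11.82 km.
Total thickness = T + h + r = 34.61 km + 2.497 km + 11.82 km = 48.9 km.

48.9 km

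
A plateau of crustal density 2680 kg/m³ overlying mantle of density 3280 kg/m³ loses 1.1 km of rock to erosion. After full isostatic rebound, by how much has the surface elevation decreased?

Rebound u = e ρ_c/ρ_m = 1.1 km × 2680/3280 = 0.8988 km.
Net surface drop = e − u = 1.1 km − 0.8988 km = e (ρ_m − ρ_c)/ρ_m = 0.201 km.

0.201 km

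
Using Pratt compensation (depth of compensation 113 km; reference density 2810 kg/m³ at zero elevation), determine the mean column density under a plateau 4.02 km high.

2710 kg/m³

Pratt balance: ρ_ref D = ρ (D + h).
ρ = ρ_ref D/(D + h) = 2810 × 113 km/(113 km + 4.02 km) = 2710 kg/m³.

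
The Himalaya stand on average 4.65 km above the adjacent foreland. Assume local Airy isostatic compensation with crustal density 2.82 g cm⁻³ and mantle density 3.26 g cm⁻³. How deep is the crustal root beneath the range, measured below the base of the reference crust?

For local isostatic compensation: the weight of the topography is balanced by the buoyancy of the root, ρ_c h = (ρ_m − ρ_c) r.
r = h · ρ_c / (ρ_m − ρ_c) = 4.65 km × 2.82 / (3.26 − 2.82) = 29.8 km.

29.8 km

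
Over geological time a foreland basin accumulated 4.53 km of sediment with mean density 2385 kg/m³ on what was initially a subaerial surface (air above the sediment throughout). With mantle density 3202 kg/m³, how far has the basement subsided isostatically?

3.37 km

Subaerial load: s = t ρ_sed / ρ_m = 4.53 km × 2385/3202 = 3.37 km.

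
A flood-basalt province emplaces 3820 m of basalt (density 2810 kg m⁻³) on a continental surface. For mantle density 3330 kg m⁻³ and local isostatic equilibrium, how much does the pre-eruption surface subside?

3220 m

Subaerial loading: s = t ρ_load / ρ_m.
s = 3820 m × 2810/3330 = 3220 m.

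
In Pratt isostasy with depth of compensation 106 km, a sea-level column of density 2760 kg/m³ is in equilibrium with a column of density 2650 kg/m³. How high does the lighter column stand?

ρ_ref D = ρ (D + h) → h = D (ρ_ref − ρ)/ρ.
h = 106 km × (2760 − 2650)/2650 = 4.4 km.

4.4 km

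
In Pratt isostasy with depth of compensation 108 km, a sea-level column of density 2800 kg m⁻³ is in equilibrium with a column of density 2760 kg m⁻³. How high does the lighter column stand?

1.57 km

ρ_ref D = ρ (D + h) → h = D (ρ_ref − ρ)/ρ.
h = 108 km × (2800 − 2760)/2760 = 1.57 km.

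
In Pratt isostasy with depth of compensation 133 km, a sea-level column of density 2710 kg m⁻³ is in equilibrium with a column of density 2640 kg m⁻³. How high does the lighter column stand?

ρ_ref D = ρ (D + h) → h = D (ρ_ref − ρ)/ρ.
h = 133 km × (2710 − 2640)/2640 = 3.53 km.

3.53 km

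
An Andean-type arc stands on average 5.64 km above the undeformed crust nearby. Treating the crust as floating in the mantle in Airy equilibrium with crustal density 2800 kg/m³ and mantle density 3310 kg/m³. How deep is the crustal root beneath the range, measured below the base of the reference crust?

In Airy isostatic equilibrium: the weight of the topography is balanced by the buoyancy of the root, ρ_c h = (ρ_m − ρ_c) r.
r = h · ρ_c / (ρ_m − ρ_c) = 5.64 km × 2800 / (3310 − 2800) = 31 km.

31 km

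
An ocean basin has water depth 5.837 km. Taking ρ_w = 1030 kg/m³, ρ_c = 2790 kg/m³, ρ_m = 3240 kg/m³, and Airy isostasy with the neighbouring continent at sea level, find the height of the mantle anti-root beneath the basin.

For local isostatic compensation: replacing crust with seawater at the top is compensated by replacing crust with mantle at the base: d (ρ_c − ρ_w) = a (ρ_m − ρ_c).
a = d (ρ_c − ρ_w)/(ρ_m − ρ_c) = 5.837 km × 1760/450 = 22.8 km.

22.8 km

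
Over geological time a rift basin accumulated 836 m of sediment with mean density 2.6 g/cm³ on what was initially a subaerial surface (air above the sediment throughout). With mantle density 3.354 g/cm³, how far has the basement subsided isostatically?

648 m

Subaerial load: s = t ρ_sed / ρ_m = 836 m × 2.6/3.354 = 648 m.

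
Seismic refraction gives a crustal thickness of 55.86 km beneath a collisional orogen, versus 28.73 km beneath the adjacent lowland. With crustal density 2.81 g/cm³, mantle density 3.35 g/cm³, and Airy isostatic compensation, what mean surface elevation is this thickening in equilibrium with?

4.37 km

Excess crust Δ = 55.86 km − 28.73 km = 27.13 km, split between elevation h and root r with h + r = Δ.
Airy balance ρ_c h = (ρ_m − ρ_c) r gives r = h ρ_c/(ρ_m − ρ_c), so h (1 + ρ_c/(ρ_m − ρ_c)) = Δ, i.e. h = Δ (ρ_m − ρ_c)/ρ_m.
h = 27.13 km × 0.54/3.35 = 4.37 km.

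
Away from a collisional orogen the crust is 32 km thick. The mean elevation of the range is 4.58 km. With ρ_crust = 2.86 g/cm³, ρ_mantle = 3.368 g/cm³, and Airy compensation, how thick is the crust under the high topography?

62.4 km

Root depth r = h ρ_c / (ρ_m − ρ_c) = 4.58 km × 2.86 / 0.508 = 25.79 km.
Total thickness = T + h + r = 32 km + 4.58 km + 25.79 km = 62.4 km.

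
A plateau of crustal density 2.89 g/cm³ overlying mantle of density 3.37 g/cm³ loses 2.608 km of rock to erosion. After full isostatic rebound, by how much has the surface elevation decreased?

Rebound u = e ρ_c/ρ_m = 2.608 km × 2.89/3.37 = 2.237 km.
Net surface drop = e − u = 2.608 km − 2.237 km = e (ρ_m − ρ_c)/ρ_m = 0.371 km.

0.371 km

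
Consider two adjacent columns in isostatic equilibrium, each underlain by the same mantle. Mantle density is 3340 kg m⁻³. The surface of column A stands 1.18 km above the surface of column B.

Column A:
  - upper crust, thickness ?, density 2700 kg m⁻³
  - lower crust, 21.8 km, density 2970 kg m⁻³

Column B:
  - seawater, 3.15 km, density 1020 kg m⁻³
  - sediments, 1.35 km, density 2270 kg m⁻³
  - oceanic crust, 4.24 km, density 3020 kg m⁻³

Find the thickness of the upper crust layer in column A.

Take the compensation level at the base of the deeper column (depth z_c below the surface of column A) and equate Σ ρ_i t_i down to z_c; mantle fills any gap and the z_c terms cancel.
Column A: x×2700 + 21.8×2970 + (z_c − 21.8 − x)×3340
Column B: 1.18×0 + 3.15×1020 + 1.35×2270 + 4.24×3020 + (z_c − 1.18 − 8.74)×3340
The z_c×3340 term appears on both sides and cancels. Collect the known terms of each column as K = Σ(ρt)_known − 3340 × (depth of known layers): K_A = 64746 − 3340×21.8 = −8066; K_B = 19082.3 − 3340×(1.18 + 8.74) = −14050.5.
Balance: K_A − x×(3340 − 2700) = K_B, so x = (K_A − K_B)/(3340 − 2700) = 5984.5/640 = 9.35 km.

9.35 km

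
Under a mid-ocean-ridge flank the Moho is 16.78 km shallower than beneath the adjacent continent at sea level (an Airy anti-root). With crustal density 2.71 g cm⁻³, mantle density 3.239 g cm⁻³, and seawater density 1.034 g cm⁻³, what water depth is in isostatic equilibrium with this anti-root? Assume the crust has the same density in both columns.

Replacing a thickness d of crust by seawater at the top must be balanced by replacing crust with mantle at the base: d (ρ_c − ρ_w) = a (ρ_m − ρ_c).
d = a (ρ_m − ρ_c)/(ρ_c − ρ_w) = 16.78 km × 0.529/1.676 = 5.3 km.

5.3 km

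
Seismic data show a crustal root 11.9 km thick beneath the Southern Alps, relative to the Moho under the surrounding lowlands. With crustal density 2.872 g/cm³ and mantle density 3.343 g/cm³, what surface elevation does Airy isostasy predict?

Isostatic balance requires: ρ_c h = (ρ_m − ρ_c) r.
h = r (ρ_m − ρ_c) / ρ_c = 11.9 km × (3.343 − 2.872) / 2.872 = 1.95 km.

1.95 km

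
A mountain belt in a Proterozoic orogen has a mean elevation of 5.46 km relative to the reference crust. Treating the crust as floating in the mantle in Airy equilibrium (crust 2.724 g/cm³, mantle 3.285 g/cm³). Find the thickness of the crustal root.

In Airy isostatic equilibrium: the weight of the topography is balanced by the buoyancy of the root, ρ_c h = (ρ_m − ρ_c) r.
r = h · ρ_c / (ρ_m − ρ_c) = 5.46 km × 2.724 / (3.285 − 2.724) = 26.5 km.

26.5 km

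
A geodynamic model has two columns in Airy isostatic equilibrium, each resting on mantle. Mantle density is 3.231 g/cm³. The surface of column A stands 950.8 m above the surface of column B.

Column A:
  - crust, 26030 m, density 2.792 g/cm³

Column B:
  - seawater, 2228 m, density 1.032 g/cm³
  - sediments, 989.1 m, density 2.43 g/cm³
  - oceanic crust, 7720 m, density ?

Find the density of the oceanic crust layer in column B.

Take the compensation level at the base of the deeper column (depth z_c below the surface of column A) and equate Σ ρ_i t_i down to z_c; mantle fills any gap and the z_c terms cancel.
Column A: 26030×2.792 + (z_c − 26030)×3.231
Column B: 950.8×0 + 2228×1.032 + 989.1×2.43 + 7720×ρ + (z_c − 950.8 − 10937.1)×3.231
The z_c×3.231 term appears on both sides and cancels. Collect the known terms of each column as K = Σ(ρt)_known − 3.231 × (depth of known layers): K_A = 72675.76 − 3.231×26030 = −11427.17; K_B = 4702.809 − 3.231×(950.8 + 10937.1) = −33706.9959.
Balance: K_A = K_B + 7720×ρ, so ρ = (K_A − K_B)/7720 = 22279.8/7720 = 2.89 g/cm³.

2.89 g/cm³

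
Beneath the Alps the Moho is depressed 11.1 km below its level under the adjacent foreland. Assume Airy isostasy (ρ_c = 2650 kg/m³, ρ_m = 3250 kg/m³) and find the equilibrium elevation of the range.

2.51 km

For local isostatic compensation: ρ_c h = (ρ_m − ρ_c) r.
h = r (ρ_m − ρ_c) / ρ_c = 11.1 km × (3250 − 2650) / 2650 = 2.51 km.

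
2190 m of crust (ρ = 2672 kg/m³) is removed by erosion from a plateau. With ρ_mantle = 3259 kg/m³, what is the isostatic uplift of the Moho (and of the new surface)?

1800 m

Unloading: uplift u = e ρ_c/ρ_m = 2190 m × 2672/3259 = 1800 m.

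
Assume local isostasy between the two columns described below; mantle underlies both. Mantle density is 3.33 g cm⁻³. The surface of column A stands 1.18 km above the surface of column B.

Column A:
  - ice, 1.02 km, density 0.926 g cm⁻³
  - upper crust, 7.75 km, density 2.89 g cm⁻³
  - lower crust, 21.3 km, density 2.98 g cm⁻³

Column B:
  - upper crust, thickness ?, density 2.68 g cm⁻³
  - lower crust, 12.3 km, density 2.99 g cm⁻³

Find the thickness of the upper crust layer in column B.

8.01 km

Take the compensation level at the base of the deeper column (depth z_c below the surface of column A) and equate Σ ρ_i t_i down to z_c; mantle fills any gap and the z_c terms cancel.
Column A: 1.02×0.926 + 7.75×2.89 + 21.3×2.98 + (z_c − 30.07)×3.33
Column B: 1.18×0 + x×2.68 + 12.3×2.99 + (z_c − 1.18 − 12.3 − x)×3.33
The z_c×3.33 term appears on both sides and cancels. Collect the known terms of each column as K = Σ(ρt)_known − 3.33 × (depth of known layers): K_A = 86.81602 − 3.33×30.07 = −13.31708; K_B = 36.777 − 3.33×(1.18 + 12.3) = −8.1114.
Balance: K_A = K_B − x×(3.33 − 2.68), so x = (K_B − K_A)/(3.33 − 2.68) = 5.20568/0.65 = 8.01 km.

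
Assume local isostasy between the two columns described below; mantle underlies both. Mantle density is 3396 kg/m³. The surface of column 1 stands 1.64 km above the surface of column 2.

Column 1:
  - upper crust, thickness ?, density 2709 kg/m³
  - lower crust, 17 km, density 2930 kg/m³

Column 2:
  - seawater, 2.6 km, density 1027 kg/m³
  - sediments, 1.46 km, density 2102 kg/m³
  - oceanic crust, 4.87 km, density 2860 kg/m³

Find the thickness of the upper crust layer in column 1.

12.1 km

Take the compensation level at the base of the deeper column (depth z_c below the surface of column 1) and equate Σ ρ_i t_i down to z_c; mantle fills any gap and the z_c terms cancel.
Column 1: x×2709 + 17×2930 + (z_c − 17 − x)×3396
Column 2: 1.64×0 + 2.6×1027 + 1.46×2102 + 4.87×2860 + (z_c − 1.64 − 8.93)×3396
The z_c×3396 term appears on both sides and cancels. Collect the known terms of each column as K = Σ(ρt)_known − 3396 × (depth of known layers): K_1 = 49810 − 3396×17 = −7922; K_2 = 19667.32 − 3396×(1.64 + 8.93) = −16228.4.
Balance: K_1 − x×(3396 − 2709) = K_2, so x = (K_1 − K_2)/(3396 − 2709) = 8306.4/687 = 12.1 km.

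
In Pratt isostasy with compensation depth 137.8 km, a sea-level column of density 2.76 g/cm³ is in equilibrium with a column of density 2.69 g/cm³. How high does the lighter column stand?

ρ_ref D = ρ (D + h) → h = D (ρ_ref − ρ)/ρ.
h = 137.8 km × (2.76 − 2.69)/2.69 = 3.59 km.

3.59 km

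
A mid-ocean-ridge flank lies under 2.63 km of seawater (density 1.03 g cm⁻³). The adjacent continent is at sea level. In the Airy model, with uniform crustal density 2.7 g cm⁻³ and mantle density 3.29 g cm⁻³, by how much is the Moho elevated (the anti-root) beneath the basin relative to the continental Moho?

7.44 km

In Airy isostatic equilibrium: replacing crust with seawater at the top is compensated by replacing crust with mantle at the base: d (ρ_c − ρ_w) = a (ρ_m − ρ_c).
a = d (ρ_c − ρ_w)/(ρ_m − ρ_c) = 2.63 km × 1.67/0.59 = 7.44 km.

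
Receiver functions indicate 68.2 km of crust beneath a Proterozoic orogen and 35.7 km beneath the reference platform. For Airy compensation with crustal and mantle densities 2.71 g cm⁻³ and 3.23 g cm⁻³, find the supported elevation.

5.23 km

Excess crust Δ = 68.2 km − 35.7 km = 32.5 km, split between elevation h and root r with h + r = Δ.
Airy balance ρ_c h = (ρ_m − ρ_c) r gives r = h ρ_c/(ρ_m − ρ_c), so h (1 + ρ_c/(ρ_m − ρ_c)) = Δ, i.e. h = Δ (ρ_m − ρ_c)/ρ_m.
h = 32.5 km × 0.52/3.23 = 5.23 km.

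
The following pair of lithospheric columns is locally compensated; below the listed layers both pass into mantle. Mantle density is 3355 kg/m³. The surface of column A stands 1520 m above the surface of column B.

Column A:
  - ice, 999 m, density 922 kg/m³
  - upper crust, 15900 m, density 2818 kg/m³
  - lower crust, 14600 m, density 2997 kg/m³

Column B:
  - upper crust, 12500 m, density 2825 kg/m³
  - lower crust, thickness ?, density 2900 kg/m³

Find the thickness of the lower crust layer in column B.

9830 m

Take the compensation level at the base of the deeper column (depth z_c below the surface of column A) and equate Σ ρ_i t_i down to z_c; mantle fills any gap and the z_c terms cancel.
Column A: 999×922 + 15900×2818 + 14600×2997 + (z_c − 31499)×3355
Column B: 1520×0 + 12500×2825 + x×2900 + (z_c − 1520 − 12500 − x)×3355
The z_c×3355 term appears on both sides and cancels. Collect the known terms of each column as K = Σ(ρt)_known − 3355 × (depth of known layers): K_A = 89483478 − 3355×31499 = −16195667; K_B = 35312500 − 3355×(1520 + 12500) = −11724600.
Balance: K_A = K_B − x×(3355 − 2900), so x = (K_B − K_A)/(3355 − 2900) = 4471070/455 = 9830 m.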